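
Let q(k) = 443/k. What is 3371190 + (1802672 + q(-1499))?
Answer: 7755618695/1499 ≈ 5.1739e+6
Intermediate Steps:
3371190 + (1802672 + q(-1499)) = 3371190 + (1802672 + 443/(-1499)) = 3371190 + (1802672 + 443*(-1/1499)) = 3371190 + (1802672 - 443/1499) = 3371190 + 2702204885/1499 = 7755618695/1499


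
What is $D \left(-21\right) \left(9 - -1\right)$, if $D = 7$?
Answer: $-1470$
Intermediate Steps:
$D \left(-21\right) \left(9 - -1\right) = 7 \left(-21\right) \left(9 - -1\right) = - 147 \left(9 + 1\right) = \left(-147\right) 10 = -1470$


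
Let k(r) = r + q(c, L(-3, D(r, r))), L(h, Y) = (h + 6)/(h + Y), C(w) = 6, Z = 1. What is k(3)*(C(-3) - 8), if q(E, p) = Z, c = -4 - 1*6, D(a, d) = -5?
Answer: -8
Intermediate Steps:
L(h, Y) = (6 + h)/(Y + h)
c = -10 (c = -4 - 6 = -10)
q(E, p) = 1
k(r) = 1 + r (k(r) = r + 1 = 1 + r)
k(3)*(C(-3) - 8) = (1 + 3)*(6 - 8) = 4*(-2) = -8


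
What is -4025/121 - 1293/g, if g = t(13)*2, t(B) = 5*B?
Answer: -679703/15730 ≈ -43.211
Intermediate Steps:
g = 130 (g = (5*13)*2 = 65*2 = 130)
-4025/121 - 1293/g = -4025/121 - 1293/130 = -679703/15730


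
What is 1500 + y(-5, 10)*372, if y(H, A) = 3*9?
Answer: 11544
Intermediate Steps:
y(H, A) = 27
1500 + y(-5, 10)*372 = 1500 + 27*372 = 1500 + 10044 = 11544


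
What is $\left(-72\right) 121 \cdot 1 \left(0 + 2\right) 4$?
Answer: $-69696$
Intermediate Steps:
$\left(-72\right) 121 \cdot 1 \left(0 + 2\right) 4 = - 8712 \cdot 1 \cdot 2 \cdot 4 = - 8712 \cdot 2 \cdot 4 = \left(-8712\right) 8 = -69696$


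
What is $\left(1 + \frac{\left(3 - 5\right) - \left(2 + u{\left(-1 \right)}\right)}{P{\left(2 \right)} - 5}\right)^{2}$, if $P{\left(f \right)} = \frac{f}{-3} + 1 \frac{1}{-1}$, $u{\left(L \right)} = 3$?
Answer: $\frac{1681}{400} \approx 4.2025$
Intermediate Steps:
$P{\left(f \right)} = -1 - \frac{f}{3}$ ($P{\left(f \right)} = f \left(- \frac{1}{3}\right) + 1 \left(-1\right) = - \frac{f}{3} - 1 = -1 - \frac{f}{3}$)
$\left(1 + \frac{\left(3 - 5\right) - \left(2 + u{\left(-1 \right)}\right)}{P{\left(2 \right)} - 5}\right)^{2} = \left(1 + \frac{\left(3 - 5\right) - 5}{\left(-1 - \frac{2}{3}\right) - 5}\right)^{2} = \left(1 + \frac{-2 - 5}{- \frac{5}{3} - 5}\right)^{2} = \left(1 - \frac{7}{- \frac{20}{3}}\right)^{2} = \left(1 - - \frac{21}{20}\right)^{2} = \left(1 + \frac{21}{20}\right)^{2} = \left(\frac{41}{20}\right)^{2} = \frac{1681}{400}$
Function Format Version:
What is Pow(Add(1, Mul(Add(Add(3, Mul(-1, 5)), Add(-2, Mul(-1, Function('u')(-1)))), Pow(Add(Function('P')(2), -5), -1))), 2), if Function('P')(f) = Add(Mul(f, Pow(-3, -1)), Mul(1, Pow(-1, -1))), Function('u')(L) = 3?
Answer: Rational(1681, 400) ≈ 4.2025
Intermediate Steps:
Function('P')(f) = Add(-1, Mul(Rational(-1, 3), f)) (Function('P')(f) = Add(Mul(f, Rational(-1, 3)), Mul(1, -1)) = Add(Mul(Rational(-1, 3), f), -1) = Add(-1, Mul(Rational(-1, 3), f)))
Pow(Add(1, Mul(Add(Add(3, Mul(-1, 5)), Add(-2, Mul(-1, Function('u')(-1)))), Pow(Add(Function('P')(2), -5), -1))), 2) = Pow(Add(1, Mul(Add(Add(3, Mul(-1, 5)), Add(-2, Mul(-1, 3))), Pow(Add(Add(-1, Mul(Rational(-1, 3), 2)), -5), -1))), 2) = Pow(Add(1, Mul(Add(Add(3, -5), Add(-2, -3)), Pow(Add(Add(-1, Rational(-2, 3)), -5), -1))), 2) = Pow(Add(1, Mul(Add(-2, -5), Pow(Add(Rational(-5, 3), -5), -1))), 2) = Pow(Add(1, Mul(-7, Pow(Rational(-20, 3), -1))), 2) = Pow(Add(1, Mul(-7, Rational(-3, 20))), 2) = Pow(Add(1, Rational(21, 20)), 2) = Pow(Rational(41, 20), 2) = Rational(1681, 400)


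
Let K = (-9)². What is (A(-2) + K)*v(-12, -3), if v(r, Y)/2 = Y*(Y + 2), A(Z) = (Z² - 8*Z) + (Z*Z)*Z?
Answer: 558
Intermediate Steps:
A(Z) = Z² + Z³ - 8*Z (A(Z) = (Z² - 8*Z) + Z²*Z = (Z² - 8*Z) + Z³ = Z² + Z³ - 8*Z)
v(r, Y) = 2*Y*(2 + Y) (v(r, Y) = 2*(Y*(Y + 2)) = 2*(Y*(2 + Y)) = 2*Y*(2 + Y))
K = 81
(A(-2) + K)*v(-12, -3) = (-2*(-8 - 2 + (-2)²) + 81)*(2*(-3)*(2 - 3)) = (-2*(-8 - 2 + 4) + 81)*(2*(-3)*(-1)) = (-2*(-6) + 81)*6 = (12 + 81)*6 = 93*6 = 558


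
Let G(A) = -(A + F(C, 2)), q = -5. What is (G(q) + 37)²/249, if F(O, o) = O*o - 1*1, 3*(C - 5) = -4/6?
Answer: 90601/20169 ≈ 4.4921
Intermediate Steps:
C = 43/9 (C = 5 + (-4/6)/3 = 5 + (-4*⅙)/3 = 5 + (⅓)*(-⅔) = 5 - 2/9 = 43/9 ≈ 4.7778)
F(O, o) = -1 + O*o (F(O, o) = O*o - 1 = -1 + O*o)
G(A) = -77/9 - A (G(A) = -(A + (-1 + (43/9)*2)) = -(A + (-1 + 86/9)) = -(A + 77/9) = -(77/9 + A) = -77/9 - A)
(G(q) + 37)²/249 = ((-77/9 - 1*(-5)) + 37)²/249 = ((-77/9 + 5) + 37)²*(1/249) = (-32/9 + 37)²*(1/249) = (301/9)²*(1/249) = (90601/81)*(1/249) = 90601/20169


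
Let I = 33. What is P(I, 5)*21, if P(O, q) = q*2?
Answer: 210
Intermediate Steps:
P(O, q) = 2*q
P(I, 5)*21 = (2*5)*21 = 10*21 = 210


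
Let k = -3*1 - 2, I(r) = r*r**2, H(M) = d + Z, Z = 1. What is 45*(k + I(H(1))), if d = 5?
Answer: 9495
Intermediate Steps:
H(M) = 6 (H(M) = 5 + 1 = 6)
I(r) = r**3
k = -5 (k = -3 - 2 = -5)
45*(k + I(H(1))) = 45*(-5 + 6**3) = 45*(-5 + 216) = 45*211 = 9495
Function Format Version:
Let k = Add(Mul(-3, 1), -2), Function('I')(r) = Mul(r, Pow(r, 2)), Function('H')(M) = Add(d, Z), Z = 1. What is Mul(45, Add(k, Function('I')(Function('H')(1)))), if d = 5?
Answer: 9495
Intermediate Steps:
Function('H')(M) = 6 (Function('H')(M) = Add(5, 1) = 6)
Function('I')(r) = Pow(r, 3)
k = -5 (k = Add(-3, -2) = -5)
Mul(45, Add(k, Function('I')(Function('H')(1)))) = Mul(45, Add(-5, Pow(6, 3))) = Mul(45, Add(-5, 216)) = Mul(45, 211) = 9495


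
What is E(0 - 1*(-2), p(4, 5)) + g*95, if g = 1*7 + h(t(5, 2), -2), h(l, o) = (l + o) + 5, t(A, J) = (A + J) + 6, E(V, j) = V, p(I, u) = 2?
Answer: 2187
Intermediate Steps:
t(A, J) = 6 + A + J
h(l, o) = 5 + l + o
g = 23 (g = 1*7 + (5 + (6 + 5 + 2) - 2) = 7 + (5 + 13 - 2) = 7 + 16 = 23)
E(0 - 1*(-2), p(4, 5)) + g*95 = (0 - 1*(-2)) + 23*95 = (0 + 2) + 2185 = 2 + 2185 = 2187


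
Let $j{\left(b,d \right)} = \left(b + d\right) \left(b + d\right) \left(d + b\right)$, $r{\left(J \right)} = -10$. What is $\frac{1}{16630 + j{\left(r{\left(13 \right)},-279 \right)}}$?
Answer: $- \frac{1}{24120939} \approx -4.1458 \cdot 10^{-8}$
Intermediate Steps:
$j{\left(b,d \right)} = \left(b + d\right)^{3}$ ($j{\left(b,d \right)} = \left(b + d\right) \left(b + d\right) \left(b + d\right) = \left(b + d\right) \left(b + d\right)^{2} = \left(b + d\right)^{3}$)
$\frac{1}{16630 + j{\left(r{\left(13 \right)},-279 \right)}} = \frac{1}{16630 + \left(-10 - 279\right)^{3}} = \frac{1}{16630 + \left(-289\right)^{3}} = \frac{1}{16630 - 24137569} = \frac{1}{-24120939} = - \frac{1}{24120939}$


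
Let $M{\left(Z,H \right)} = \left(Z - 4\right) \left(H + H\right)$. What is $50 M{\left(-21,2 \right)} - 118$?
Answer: $-5118$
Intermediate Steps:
$M{\left(Z,H \right)} = 2 H \left(-4 + Z\right)$ ($M{\left(Z,H \right)} = \left(-4 + Z\right) 2 H = 2 H \left(-4 + Z\right)$)
$50 M{\left(-21,2 \right)} - 118 = 50 \cdot 2 \cdot 2 \left(-4 - 21\right) - 118 = 50 \cdot 2 \cdot 2 \left(-25\right) - 118 = 50 \left(-100\right) - 118 = -5000 - 118 = -5118$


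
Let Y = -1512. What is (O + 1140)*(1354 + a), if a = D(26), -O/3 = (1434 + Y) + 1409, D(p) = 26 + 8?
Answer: -3959964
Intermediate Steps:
D(p) = 34
O = -3993 (O = -3*((1434 - 1512) + 1409) = -3*(-78 + 1409) = -3*1331 = -3993)
a = 34
(O + 1140)*(1354 + a) = (-3993 + 1140)*(1354 + 34) = -2853*1388 = -3959964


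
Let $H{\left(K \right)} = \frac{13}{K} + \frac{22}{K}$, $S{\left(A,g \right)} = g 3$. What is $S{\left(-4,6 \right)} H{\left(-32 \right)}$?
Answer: $- \frac{315}{16} \approx -19.688$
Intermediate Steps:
$S{\left(A,g \right)} = 3 g$
$H{\left(K \right)} = \frac{35}{K}$
$S{\left(-4,6 \right)} H{\left(-32 \right)} = 3 \cdot 6 \frac{35}{-32} = 18 \cdot 35 \left(- \frac{1}{32}\right) = 18 \left(- \frac{35}{32}\right) = - \frac{315}{16}$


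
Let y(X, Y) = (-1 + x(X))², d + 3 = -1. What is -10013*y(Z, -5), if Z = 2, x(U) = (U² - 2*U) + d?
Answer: -250325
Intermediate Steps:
d = -4 (d = -3 - 1 = -4)
x(U) = -4 + U² - 2*U (x(U) = (U² - 2*U) - 4 = -4 + U² - 2*U)
y(X, Y) = (-5 + X² - 2*X)² (y(X, Y) = (-1 + (-4 + X² - 2*X))² = (-5 + X² - 2*X)²)
-10013*y(Z, -5) = -10013*(5 - 1*2² + 2*2)² = -10013*(5 - 1*4 + 4)² = -10013*(5 - 4 + 4)² = -10013*5² = -10013*25 = -250325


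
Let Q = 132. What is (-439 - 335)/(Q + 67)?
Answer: -774/199 ≈ -3.8894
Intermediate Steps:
(-439 - 335)/(Q + 67) = (-439 - 335)/(132 + 67) = -774/199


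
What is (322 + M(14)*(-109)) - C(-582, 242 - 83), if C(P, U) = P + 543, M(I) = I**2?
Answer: -21003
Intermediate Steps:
C(P, U) = 543 + P
(322 + M(14)*(-109)) - C(-582, 242 - 83) = (322 + 14**2*(-109)) - (543 - 582) = (322 + 196*(-109)) - 1*(-39) = (322 - 21364) + 39 = -21042 + 39 = -21003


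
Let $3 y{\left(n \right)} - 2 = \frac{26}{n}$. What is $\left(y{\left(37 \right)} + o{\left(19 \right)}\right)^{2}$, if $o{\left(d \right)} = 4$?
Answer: $\frac{295936}{12321} \approx 24.019$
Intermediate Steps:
$y{\left(n \right)} = \frac{2}{3} + \frac{26}{3 n}$ ($y{\left(n \right)} = \frac{2}{3} + \frac{26 \frac{1}{n}}{3} = \frac{2}{3} + \frac{26}{3 n}$)
$\left(y{\left(37 \right)} + o{\left(19 \right)}\right)^{2} = \left(\frac{2 \left(13 + 37\right)}{3 \cdot 37} + 4\right)^{2} = \left(\frac{2}{3} \cdot \frac{1}{37} \cdot 50 + 4\right)^{2} = \left(\frac{100}{111} + 4\right)^{2} = \left(\frac{544}{111}\right)^{2} = \frac{295936}{12321}$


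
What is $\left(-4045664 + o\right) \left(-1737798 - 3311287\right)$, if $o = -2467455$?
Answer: $32885291446115$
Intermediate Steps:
$\left(-4045664 + o\right) \left(-1737798 - 3311287\right) = \left(-4045664 - 2467455\right) \left(-1737798 - 3311287\right) = \left(-6513119\right) \left(-5049085\right) = 32885291446115$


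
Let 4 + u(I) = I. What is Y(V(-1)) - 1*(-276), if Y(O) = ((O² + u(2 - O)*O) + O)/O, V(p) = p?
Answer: 275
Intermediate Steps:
u(I) = -4 + I
Y(O) = (O + O² + O*(-2 - O))/O (Y(O) = ((O² + (-4 + (2 - O))*O) + O)/O = ((O² + (-2 - O)*O) + O)/O = ((O² + O*(-2 - O)) + O)/O = (O + O² + O*(-2 - O))/O)
Y(V(-1)) - 1*(-276) = -1 - 1*(-276) = -1 + 276 = 275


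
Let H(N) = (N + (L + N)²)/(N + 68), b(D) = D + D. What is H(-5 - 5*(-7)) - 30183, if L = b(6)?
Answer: -1478070/49 ≈ -30165.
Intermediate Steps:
b(D) = 2*D
L = 12 (L = 2*6 = 12)
H(N) = (N + (12 + N)²)/(68 + N) (H(N) = (N + (12 + N)²)/(N + 68) = (N + (12 + N)²)/(68 + N))
H(-5 - 5*(-7)) - 30183 = ((-5 - 5*(-7)) + (12 + (-5 - 5*(-7)))²)/(68 + (-5 - 5*(-7))) - 30183 = ((-5 + 35) + (12 + (-5 + 35))²)/(68 + (-5 + 35)) - 30183 = (30 + (12 + 30)²)/(68 + 30) - 30183 = (30 + 42²)/98 - 30183 = (30 + 1764)/98 - 30183 = (1/98)*1794 - 30183 = 897/49 - 30183 = -1478070/49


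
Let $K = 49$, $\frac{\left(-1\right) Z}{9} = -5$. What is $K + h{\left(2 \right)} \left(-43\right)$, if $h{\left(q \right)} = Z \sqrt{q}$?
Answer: $49 - 1935 \sqrt{2} \approx -2687.5$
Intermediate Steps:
$Z = 45$ ($Z = \left(-9\right) \left(-5\right) = 45$)
$h{\left(q \right)} = 45 \sqrt{q}$
$K + h{\left(2 \right)} \left(-43\right) = 49 + 45 \sqrt{2} \left(-43\right) = 49 - 1935 \sqrt{2}$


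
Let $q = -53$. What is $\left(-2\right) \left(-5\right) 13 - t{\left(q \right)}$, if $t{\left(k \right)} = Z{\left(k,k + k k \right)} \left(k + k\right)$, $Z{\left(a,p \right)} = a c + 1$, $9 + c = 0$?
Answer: $50798$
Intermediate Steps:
$c = -9$ ($c = -9 + 0 = -9$)
$Z{\left(a,p \right)} = 1 - 9 a$ ($Z{\left(a,p \right)} = a \left(-9\right) + 1 = - 9 a + 1 = 1 - 9 a$)
$t{\left(k \right)} = 2 k \left(1 - 9 k\right)$ ($t{\left(k \right)} = \left(1 - 9 k\right) \left(k + k\right) = \left(1 - 9 k\right) 2 k = 2 k \left(1 - 9 k\right)$)
$\left(-2\right) \left(-5\right) 13 - t{\left(q \right)} = \left(-2\right) \left(-5\right) 13 - 2 \left(-53\right) \left(1 - -477\right) = 10 \cdot 13 - 2 \left(-53\right) \left(1 + 477\right) = 130 - 2 \left(-53\right) 478 = 130 - -50668 = 130 + 50668 = 50798$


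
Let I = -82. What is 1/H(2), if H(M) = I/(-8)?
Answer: 4/41 ≈ 0.097561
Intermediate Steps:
H(M) = 41/4 (H(M) = -82/(-8) = -82*(-⅛) = 41/4)
1/H(2) = 1/(41/4) = 4/41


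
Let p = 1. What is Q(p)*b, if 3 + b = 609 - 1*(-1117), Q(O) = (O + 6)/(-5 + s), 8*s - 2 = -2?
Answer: -12061/5 ≈ -2412.2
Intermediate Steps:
s = 0 (s = ¼ + (⅛)*(-2) = ¼ - ¼ = 0)
Q(O) = -6/5 - O/5 (Q(O) = (O + 6)/(-5 + 0) = (6 + O)/(-5) = (6 + O)*(-⅕) = -6/5 - O/5)
b = 1723 (b = -3 + (609 - 1*(-1117)) = -3 + (609 + 1117) = -3 + 1726 = 1723)
Q(p)*b = (-6/5 - ⅕*1)*1723 = (-6/5 - ⅕)*1723 = -7/5*1723 = -12061/5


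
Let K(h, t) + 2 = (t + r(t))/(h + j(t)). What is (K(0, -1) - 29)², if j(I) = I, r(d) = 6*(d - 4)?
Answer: 0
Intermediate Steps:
r(d) = -24 + 6*d (r(d) = 6*(-4 + d) = -24 + 6*d)
K(h, t) = -2 + (-24 + 7*t)/(h + t) (K(h, t) = -2 + (t + (-24 + 6*t))/(h + t) = -2 + (-24 + 7*t)/(h + t))
(K(0, -1) - 29)² = ((-24 - 2*0 + 5*(-1))/(0 - 1) - 29)² = ((-24 + 0 - 5)/(-1) - 29)² = (-1*(-29) - 29)² = (29 - 29)² = 0² = 0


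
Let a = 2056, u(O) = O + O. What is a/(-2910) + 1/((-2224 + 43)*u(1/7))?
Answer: -499369/705190 ≈ -0.70813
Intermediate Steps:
u(O) = 2*O
a/(-2910) + 1/((-2224 + 43)*u(1/7)) = 2056/(-2910) + 1/((-2224 + 43)*((2/7))) = 2056*(-1/2910) + 1/((-2181)*((2*(⅐)))) = -1028/1455 - 1/(2181*2/7) = -1028/1455 - 1/2181*7/2 = -1028/1455 - 7/4362 = -499369/705190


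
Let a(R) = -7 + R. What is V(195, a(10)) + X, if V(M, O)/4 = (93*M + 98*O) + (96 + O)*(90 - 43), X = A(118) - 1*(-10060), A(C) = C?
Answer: 102506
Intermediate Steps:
X = 10178 (X = 118 - 1*(-10060) = 118 + 10060 = 10178)
V(M, O) = 18048 + 372*M + 580*O (V(M, O) = 4*((93*M + 98*O) + (96 + O)*(90 - 43)) = 4*((93*M + 98*O) + (96 + O)*47) = 4*((93*M + 98*O) + (4512 + 47*O)) = 4*(4512 + 93*M + 145*O) = 18048 + 372*M + 580*O)
V(195, a(10)) + X = (18048 + 372*195 + 580*(-7 + 10)) + 10178 = (18048 + 72540 + 580*3) + 10178 = (18048 + 72540 + 1740) + 10178 = 92328 + 10178 = 102506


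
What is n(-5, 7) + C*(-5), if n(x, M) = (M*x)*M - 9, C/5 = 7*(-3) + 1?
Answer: 246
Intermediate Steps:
C = -100 (C = 5*(7*(-3) + 1) = 5*(-21 + 1) = 5*(-20) = -100)
n(x, M) = -9 + x*M² (n(x, M) = x*M² - 9 = -9 + x*M²)
n(-5, 7) + C*(-5) = (-9 - 5*7²) - 100*(-5) = (-9 - 5*49) + 500 = (-9 - 245) + 500 = -254 + 500 = 246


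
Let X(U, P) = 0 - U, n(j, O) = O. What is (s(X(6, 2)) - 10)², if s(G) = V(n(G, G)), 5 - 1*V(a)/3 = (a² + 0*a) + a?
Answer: 7225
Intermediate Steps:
X(U, P) = -U
V(a) = 15 - 3*a - 3*a² (V(a) = 15 - 3*((a² + 0*a) + a) = 15 - 3*((a² + 0) + a) = 15 - 3*(a² + a) = 15 - 3*(a + a²) = 15 + (-3*a - 3*a²) = 15 - 3*a - 3*a²)
s(G) = 15 - 3*G - 3*G²
(s(X(6, 2)) - 10)² = ((15 - (-3)*6 - 3*(-1*6)²) - 10)² = ((15 - 3*(-6) - 3*(-6)²) - 10)² = ((15 + 18 - 3*36) - 10)² = ((15 + 18 - 108) - 10)² = (-75 - 10)² = (-85)² = 7225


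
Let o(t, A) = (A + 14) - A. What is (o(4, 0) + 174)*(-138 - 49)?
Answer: -35156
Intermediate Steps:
o(t, A) = 14 (o(t, A) = (14 + A) - A = 14)
(o(4, 0) + 174)*(-138 - 49) = (14 + 174)*(-138 - 49) = 188*(-187) = -35156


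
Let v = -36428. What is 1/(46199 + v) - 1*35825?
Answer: -350046074/9771 ≈ -35825.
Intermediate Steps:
1/(46199 + v) - 1*35825 = 1/(46199 - 36428) - 1*35825 = 1/9771 - 35825 = -350046074/9771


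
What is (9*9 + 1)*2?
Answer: 164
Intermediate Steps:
(9*9 + 1)*2 = (81 + 1)*2 = 82*2 = 164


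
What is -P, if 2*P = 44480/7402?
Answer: -11120/3701 ≈ -3.0046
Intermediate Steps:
P = 11120/3701 (P = (44480/7402)/2 = (44480*(1/7402))/2 = (½)*(22240/3701) = 11120/3701 ≈ 3.0046)
-P = -1*11120/3701 = -11120/3701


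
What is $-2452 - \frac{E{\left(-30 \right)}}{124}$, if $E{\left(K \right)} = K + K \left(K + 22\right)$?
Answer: $- \frac{152129}{62} \approx -2453.7$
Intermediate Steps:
$E{\left(K \right)} = K + K \left(22 + K\right)$
$-2452 - \frac{E{\left(-30 \right)}}{124} = -2452 - \frac{\left(-30\right) \left(23 - 30\right)}{124} = -2452 - \left(-30\right) \left(-7\right) \frac{1}{124} = -2452 - 210 \cdot \frac{1}{124} = -2452 - \frac{105}{62} = - \frac{152129}{62}$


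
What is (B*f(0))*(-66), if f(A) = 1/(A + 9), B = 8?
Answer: -176/3 ≈ -58.667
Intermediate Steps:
f(A) = 1/(9 + A)
(B*f(0))*(-66) = (8/(9 + 0))*(-66) = (8/9)*(-66) = -176/3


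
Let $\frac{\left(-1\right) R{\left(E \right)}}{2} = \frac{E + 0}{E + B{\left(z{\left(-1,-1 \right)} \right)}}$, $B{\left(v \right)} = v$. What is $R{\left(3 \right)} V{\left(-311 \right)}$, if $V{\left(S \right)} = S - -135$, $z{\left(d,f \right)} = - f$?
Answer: $264$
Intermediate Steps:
$V{\left(S \right)} = 135 + S$ ($V{\left(S \right)} = S + 135 = 135 + S$)
$R{\left(E \right)} = - \frac{2 E}{1 + E}$ ($R{\left(E \right)} = - 2 \frac{E + 0}{E - -1} = - 2 \frac{E}{E + 1} = - 2 \frac{E}{1 + E} = - \frac{2 E}{1 + E}$)
$R{\left(3 \right)} V{\left(-311 \right)} = \left(-2\right) 3 \frac{1}{1 + 3} \left(135 - 311\right) = \left(-2\right) 3 \cdot \frac{1}{4} \left(-176\right) = \left(- \frac{3}{2}\right) \left(-176\right) = 264$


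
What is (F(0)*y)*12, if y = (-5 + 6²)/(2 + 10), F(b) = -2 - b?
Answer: -62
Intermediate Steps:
y = 31/12 (y = (-5 + 36)/12 = 31*(1/12) = 31/12 ≈ 2.5833)
(F(0)*y)*12 = ((-2 - 1*0)*(31/12))*12 = ((-2 + 0)*(31/12))*12 = -2*31/12*12 = -31/6*12 = -62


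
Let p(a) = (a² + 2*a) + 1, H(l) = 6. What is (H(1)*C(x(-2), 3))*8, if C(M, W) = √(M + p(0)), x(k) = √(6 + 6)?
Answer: 48*√(1 + 2*√3) ≈ 101.42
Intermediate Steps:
x(k) = 2*√3 (x(k) = √12 = 2*√3)
p(a) = 1 + a² + 2*a
C(M, W) = √(1 + M) (C(M, W) = √(M + (1 + 0² + 2*0)) = √(M + (1 + 0 + 0)) = √(M + 1) = √(1 + M))
(H(1)*C(x(-2), 3))*8 = (6*√(1 + 2*√3))*8 = 48*√(1 + 2*√3)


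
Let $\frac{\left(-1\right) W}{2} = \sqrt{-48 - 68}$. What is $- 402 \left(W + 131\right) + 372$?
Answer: $-52290 + 1608 i \sqrt{29} \approx -52290.0 + 8659.3 i$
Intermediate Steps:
$W = - 4 i \sqrt{29}$ ($W = - 2 \sqrt{-48 - 68} = - 2 \sqrt{-116} = - 2 \cdot 2 i \sqrt{29} = - 4 i \sqrt{29} \approx - 21.541 i$)
$- 402 \left(W + 131\right) + 372 = - 402 \left(- 4 i \sqrt{29} + 131\right) + 372 = - 402 \left(131 - 4 i \sqrt{29}\right) + 372 = \left(-52662 + 1608 i \sqrt{29}\right) + 372 = -52290 + 1608 i \sqrt{29}$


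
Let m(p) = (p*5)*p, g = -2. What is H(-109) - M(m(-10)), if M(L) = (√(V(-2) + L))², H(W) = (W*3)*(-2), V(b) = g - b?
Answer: 154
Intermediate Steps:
m(p) = 5*p² (m(p) = (5*p)*p = 5*p²)
V(b) = -2 - b
H(W) = -6*W (H(W) = (3*W)*(-2) = -6*W)
M(L) = L (M(L) = (√((-2 - 1*(-2)) + L))² = (√((-2 + 2) + L))² = (√(0 + L))² = (√L)² = L)
H(-109) - M(m(-10)) = -6*(-109) - 5*(-10)² = 654 - 5*100 = 654 - 1*500 = 654 - 500 = 154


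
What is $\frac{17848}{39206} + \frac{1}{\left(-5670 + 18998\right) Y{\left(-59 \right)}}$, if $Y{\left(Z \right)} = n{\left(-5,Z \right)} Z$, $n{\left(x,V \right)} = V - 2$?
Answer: $\frac{428061739731}{940306353616} \approx 0.45524$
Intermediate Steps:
$n{\left(x,V \right)} = -2 + V$
$Y{\left(Z \right)} = Z \left(-2 + Z\right)$ ($Y{\left(Z \right)} = \left(-2 + Z\right) Z = Z \left(-2 + Z\right)$)
$\frac{17848}{39206} + \frac{1}{\left(-5670 + 18998\right) Y{\left(-59 \right)}} = \frac{17848}{39206} + \frac{1}{\left(-5670 + 18998\right) \left(- 59 \left(-2 - 59\right)\right)} = 17848 \cdot \frac{1}{39206} + \frac{1}{13328 \left(\left(-59\right) \left(-61\right)\right)} = \frac{8924}{19603} + \frac{1}{13328 \cdot 3599} = \frac{8924}{19603} + \frac{1}{13328} \cdot \frac{1}{3599} = \frac{8924}{19603} + \frac{1}{47967472} = \frac{428061739731}{940306353616}$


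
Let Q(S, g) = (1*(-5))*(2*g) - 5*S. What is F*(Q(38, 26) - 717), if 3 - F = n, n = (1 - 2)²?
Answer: -2334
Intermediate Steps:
n = 1 (n = (-1)² = 1)
Q(S, g) = -10*g - 5*S
F = 2 (F = 3 - 1*1 = 3 - 1 = 2)
F*(Q(38, 26) - 717) = 2*((-10*26 - 5*38) - 717) = 2*((-260 - 190) - 717) = 2*(-450 - 717) = 2*(-1167) = -2334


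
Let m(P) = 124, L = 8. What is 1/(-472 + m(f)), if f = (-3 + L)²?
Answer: -1/348 ≈ -0.0028736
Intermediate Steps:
f = 25 (f = (-3 + 8)² = 5² = 25)
1/(-472 + m(f)) = 1/(-472 + 124) = 1/(-348) = -1/348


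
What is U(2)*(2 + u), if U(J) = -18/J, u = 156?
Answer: -1422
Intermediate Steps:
U(2)*(2 + u) = (-18/2)*(2 + 156) = -18*½*158 = -9*158 = -1422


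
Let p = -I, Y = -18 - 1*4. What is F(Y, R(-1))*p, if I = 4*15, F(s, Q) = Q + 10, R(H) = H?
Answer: -540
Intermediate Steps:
Y = -22 (Y = -18 - 4 = -22)
F(s, Q) = 10 + Q
I = 60
p = -60 (p = -1*60 = -60)
F(Y, R(-1))*p = (10 - 1)*(-60) = 9*(-60) = -540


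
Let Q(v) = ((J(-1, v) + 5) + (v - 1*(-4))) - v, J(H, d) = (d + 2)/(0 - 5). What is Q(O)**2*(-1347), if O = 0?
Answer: -2490603/25 ≈ -99624.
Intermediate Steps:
J(H, d) = -2/5 - d/5 (J(H, d) = (2 + d)/(-5) = (2 + d)*(-1/5) = -2/5 - d/5)
Q(v) = 43/5 - v/5 (Q(v) = (((-2/5 - v/5) + 5) + (v - 1*(-4))) - v = ((23/5 - v/5) + (v + 4)) - v = ((23/5 - v/5) + (4 + v)) - v = (43/5 + 4*v/5) - v = 43/5 - v/5)
Q(O)**2*(-1347) = (43/5 - 1/5*0)**2*(-1347) = (43/5 + 0)**2*(-1347) = (43/5)**2*(-1347) = (1849/25)*(-1347) = -2490603/25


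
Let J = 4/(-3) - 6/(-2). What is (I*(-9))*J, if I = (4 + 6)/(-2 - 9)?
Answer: 150/11 ≈ 13.636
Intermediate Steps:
I = -10/11 (I = 10/(-11) = 10*(-1/11) = -10/11 ≈ -0.90909)
J = 5/3 (J = 4*(-1/3) - 6*(-1/2) = -4/3 + 3 = 5/3 ≈ 1.6667)
(I*(-9))*J = -10/11*(-9)*(5/3) = (90/11)*(5/3) = 150/11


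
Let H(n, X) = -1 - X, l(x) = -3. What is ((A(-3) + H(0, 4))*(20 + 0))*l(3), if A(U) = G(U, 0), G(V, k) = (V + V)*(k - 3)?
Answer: -780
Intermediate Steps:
G(V, k) = 2*V*(-3 + k) (G(V, k) = (2*V)*(-3 + k) = 2*V*(-3 + k))
A(U) = -6*U (A(U) = 2*U*(-3 + 0) = 2*U*(-3) = -6*U)
((A(-3) + H(0, 4))*(20 + 0))*l(3) = ((-6*(-3) + (-1 - 1*4))*(20 + 0))*(-3) = ((18 + (-1 - 4))*20)*(-3) = ((18 - 5)*20)*(-3) = (13*20)*(-3) = 260*(-3) = -780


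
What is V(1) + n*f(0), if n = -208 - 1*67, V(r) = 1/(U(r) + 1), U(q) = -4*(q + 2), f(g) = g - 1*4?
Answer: 12099/11 ≈ 1099.9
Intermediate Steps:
f(g) = -4 + g (f(g) = g - 4 = -4 + g)
U(q) = -8 - 4*q (U(q) = -4*(2 + q) = -8 - 4*q)
V(r) = 1/(-7 - 4*r) (V(r) = 1/((-8 - 4*r) + 1) = 1/(-7 - 4*r))
n = -275 (n = -208 - 67 = -275)
V(1) + n*f(0) = -1/(7 + 4*1) - 275*(-4 + 0) = -1/(7 + 4) - 275*(-4) = -1/11 + 1100 = 12099/11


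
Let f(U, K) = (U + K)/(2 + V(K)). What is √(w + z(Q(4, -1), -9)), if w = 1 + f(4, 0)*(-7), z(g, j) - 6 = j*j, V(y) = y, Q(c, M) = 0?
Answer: √74 ≈ 8.6023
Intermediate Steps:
z(g, j) = 6 + j² (z(g, j) = 6 + j*j = 6 + j²)
f(U, K) = (K + U)/(2 + K) (f(U, K) = (U + K)/(2 + K) = (K + U)/(2 + K))
w = -13 (w = 1 + ((0 + 4)/(2 + 0))*(-7) = 1 + (4/2)*(-7) = 1 + ((½)*4)*(-7) = 1 + 2*(-7) = 1 - 14 = -13)
√(w + z(Q(4, -1), -9)) = √(-13 + (6 + (-9)²)) = √(-13 + (6 + 81)) = √(-13 + 87) = √74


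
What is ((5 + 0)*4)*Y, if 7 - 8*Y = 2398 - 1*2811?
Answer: 1050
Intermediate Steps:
Y = 105/2 (Y = 7/8 - (2398 - 1*2811)/8 = 7/8 - (2398 - 2811)/8 = 7/8 - ⅛*(-413) = 7/8 + 413/8 = 105/2 ≈ 52.500)
((5 + 0)*4)*Y = ((5 + 0)*4)*(105/2) = (5*4)*(105/2) = 20*(105/2) = 1050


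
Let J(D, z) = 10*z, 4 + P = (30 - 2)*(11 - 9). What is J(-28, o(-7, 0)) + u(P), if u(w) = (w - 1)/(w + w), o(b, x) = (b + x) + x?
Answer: -7229/104 ≈ -69.510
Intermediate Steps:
o(b, x) = b + 2*x
P = 52 (P = -4 + (30 - 2)*(11 - 9) = -4 + 28*2 = -4 + 56 = 52)
u(w) = (-1 + w)/(2*w) (u(w) = (-1 + w)/((2*w)) = (-1 + w)*(1/(2*w)) = (-1 + w)/(2*w))
J(-28, o(-7, 0)) + u(P) = 10*(-7 + 2*0) + (½)*(-1 + 52)/52 = 10*(-7 + 0) + (½)*(1/52)*51 = 10*(-7) + 51/104 = -70 + 51/104 = -7229/104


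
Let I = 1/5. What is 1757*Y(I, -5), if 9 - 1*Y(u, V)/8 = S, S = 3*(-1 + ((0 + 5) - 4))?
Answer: 126504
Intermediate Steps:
I = 1/5 ≈ 0.20000
S = 0 (S = 3*(-1 + (5 - 4)) = 3*(-1 + 1) = 3*0 = 0)
Y(u, V) = 72 (Y(u, V) = 72 - 8*0 = 72 + 0 = 72)
1757*Y(I, -5) = 1757*72 = 126504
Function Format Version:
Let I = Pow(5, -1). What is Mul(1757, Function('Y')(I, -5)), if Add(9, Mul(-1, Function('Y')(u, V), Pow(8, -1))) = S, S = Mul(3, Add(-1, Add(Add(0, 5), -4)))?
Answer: 126504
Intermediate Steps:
I = Rational(1, 5) ≈ 0.20000
S = 0 (S = Mul(3, Add(-1, Add(5, -4))) = Mul(3, Add(-1, 1)) = Mul(3, 0) = 0)
Function('Y')(u, V) = 72 (Function('Y')(u, V) = Add(72, Mul(-8, 0)) = Add(72, 0) = 72)
Mul(1757, Function('Y')(I, -5)) = Mul(1757, 72) = 126504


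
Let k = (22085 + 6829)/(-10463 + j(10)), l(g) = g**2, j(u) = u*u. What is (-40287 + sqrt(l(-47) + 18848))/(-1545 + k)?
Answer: 139164727/5346583 - 10363*sqrt(21057)/16039749 ≈ 25.935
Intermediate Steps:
j(u) = u**2
k = -28914/10363 (k = (22085 + 6829)/(-10463 + 10**2) = 28914/(-10463 + 100) = 28914/(-10363) = 28914*(-1/10363) = -28914/10363 ≈ -2.7901)
(-40287 + sqrt(l(-47) + 18848))/(-1545 + k) = (-40287 + sqrt((-47)**2 + 18848))/(-1545 - 28914/10363) = (-40287 + sqrt(2209 + 18848))/(-16039749/10363) = (-40287 + sqrt(21057))*(-10363/16039749) = 139164727/5346583 - 10363*sqrt(21057)/16039749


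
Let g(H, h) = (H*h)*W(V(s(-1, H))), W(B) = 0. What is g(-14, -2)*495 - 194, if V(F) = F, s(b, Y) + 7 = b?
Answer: -194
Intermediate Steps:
s(b, Y) = -7 + b
g(H, h) = 0 (g(H, h) = (H*h)*0 = 0)
g(-14, -2)*495 - 194 = 0*495 - 194 = 0 - 194 = -194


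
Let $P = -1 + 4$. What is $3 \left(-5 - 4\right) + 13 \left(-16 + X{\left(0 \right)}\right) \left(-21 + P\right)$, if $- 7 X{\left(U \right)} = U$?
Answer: $3717$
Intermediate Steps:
$X{\left(U \right)} = - \frac{U}{7}$
$P = 3$
$3 \left(-5 - 4\right) + 13 \left(-16 + X{\left(0 \right)}\right) \left(-21 + P\right) = 3 \left(-5 - 4\right) + 13 \left(-16 - 0\right) \left(-21 + 3\right) = 3 \left(-9\right) + 13 \left(-16 + 0\right) \left(-18\right) = -27 + 13 \left(\left(-16\right) \left(-18\right)\right) = -27 + 13 \cdot 288 = -27 + 3744 = 3717$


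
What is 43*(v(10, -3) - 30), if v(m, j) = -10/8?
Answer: -5375/4 ≈ -1343.8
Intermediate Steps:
v(m, j) = -5/4 (v(m, j) = -10*⅛ = -5/4)
43*(v(10, -3) - 30) = 43*(-5/4 - 30) = 43*(-125/4) = -5375/4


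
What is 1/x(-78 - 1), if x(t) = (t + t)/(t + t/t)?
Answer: 39/79 ≈ 0.49367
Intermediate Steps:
x(t) = 2*t/(1 + t) (x(t) = (2*t)/(t + 1) = (2*t)/(1 + t) = 2*t/(1 + t))
1/x(-78 - 1) = 1/(2*(-78 - 1)/(1 + (-78 - 1))) = 1/(2*(-79)/(1 - 79)) = 1/(2*(-79)/(-78)) = 1/(2*(-79)*(-1/78)) = 1/(79/39) = 39/79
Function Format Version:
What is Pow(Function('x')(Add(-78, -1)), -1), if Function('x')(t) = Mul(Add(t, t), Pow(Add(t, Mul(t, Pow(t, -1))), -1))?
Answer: Rational(39, 79) ≈ 0.49367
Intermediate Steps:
Function('x')(t) = Mul(2, t, Pow(Add(1, t), -1)) (Function('x')(t) = Mul(Mul(2, t), Pow(Add(t, 1), -1)) = Mul(Mul(2, t), Pow(Add(1, t), -1)) = Mul(2, t, Pow(Add(1, t), -1)))
Pow(Function('x')(Add(-78, -1)), -1) = Pow(Mul(2, Add(-78, -1), Pow(Add(1, Add(-78, -1)), -1)), -1) = Pow(Mul(2, -79, Pow(Add(1, -79), -1)), -1) = Pow(Mul(2, -79, Pow(-78, -1)), -1) = Pow(Mul(2, -79, Rational(-1, 78)), -1) = Pow(Rational(79, 39), -1) = Rational(39, 79)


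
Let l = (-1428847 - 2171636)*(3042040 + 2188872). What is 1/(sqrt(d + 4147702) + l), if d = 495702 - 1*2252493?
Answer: -18833809730496/354712388964525812150015105 - sqrt(2390911)/354712388964525812150015105 ≈ -5.3096e-14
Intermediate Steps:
d = -1756791 (d = 495702 - 2252493 = -1756791)
l = -18833809730496 (l = -3600483*5230912 = -18833809730496)
1/(sqrt(d + 4147702) + l) = 1/(sqrt(-1756791 + 4147702) - 18833809730496) = 1/(sqrt(2390911) - 18833809730496) = 1/(-18833809730496 + sqrt(2390911))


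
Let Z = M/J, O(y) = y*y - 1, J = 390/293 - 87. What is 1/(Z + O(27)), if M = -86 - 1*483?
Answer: 25101/18440245 ≈ 0.0013612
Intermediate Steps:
J = -25101/293 (J = 390*(1/293) - 87 = 390/293 - 87 = -25101/293 ≈ -85.669)
O(y) = -1 + y**2 (O(y) = y**2 - 1 = -1 + y**2)
M = -569 (M = -86 - 483 = -569)
Z = 166717/25101 (Z = -569/(-25101/293) = -569*(-293/25101) = 166717/25101 ≈ 6.6418)
1/(Z + O(27)) = 1/(166717/25101 + (-1 + 27**2)) = 1/(166717/25101 + (-1 + 729)) = 1/(166717/25101 + 728) = 1/(18440245/25101) = 25101/18440245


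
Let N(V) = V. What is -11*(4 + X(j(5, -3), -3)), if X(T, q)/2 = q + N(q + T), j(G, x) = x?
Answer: 154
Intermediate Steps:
X(T, q) = 2*T + 4*q (X(T, q) = 2*(q + (q + T)) = 2*(q + (T + q)) = 2*(T + 2*q) = 2*T + 4*q)
-11*(4 + X(j(5, -3), -3)) = -11*(4 + (2*(-3) + 4*(-3))) = -11*(4 + (-6 - 12)) = -11*(4 - 18) = -11*(-14) = 154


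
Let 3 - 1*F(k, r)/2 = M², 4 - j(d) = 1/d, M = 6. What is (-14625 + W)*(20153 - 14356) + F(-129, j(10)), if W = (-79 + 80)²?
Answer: -84775394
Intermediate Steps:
W = 1 (W = 1² = 1)
j(d) = 4 - 1/d
F(k, r) = -66 (F(k, r) = 6 - 2*6² = 6 - 2*36 = 6 - 72 = -66)
(-14625 + W)*(20153 - 14356) + F(-129, j(10)) = (-14625 + 1)*(20153 - 14356) - 66 = -14624*5797 - 66 = -84775328 - 66 = -84775394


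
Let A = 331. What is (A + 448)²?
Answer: 606841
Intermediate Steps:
(A + 448)² = (331 + 448)² = 779² = 606841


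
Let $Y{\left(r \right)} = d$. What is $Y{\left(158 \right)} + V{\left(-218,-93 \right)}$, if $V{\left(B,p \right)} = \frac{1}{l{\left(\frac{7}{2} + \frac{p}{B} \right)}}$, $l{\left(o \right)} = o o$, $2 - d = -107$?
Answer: $\frac{19978937}{183184} \approx 109.06$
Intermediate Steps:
$d = 109$ ($d = 2 - -107 = 2 + 107 = 109$)
$Y{\left(r \right)} = 109$
$l{\left(o \right)} = o^{2}$
$V{\left(B,p \right)} = \frac{1}{\left(\frac{7}{2} + \frac{p}{B}\right)^{2}}$
$Y{\left(158 \right)} + V{\left(-218,-93 \right)} = 109 + \frac{4 \left(-218\right)^{2}}{\left(2 \left(-93\right) + 7 \left(-218\right)\right)^{2}} = 109 + 4 \cdot 47524 \frac{1}{\left(-186 - 1526\right)^{2}} = 109 + 4 \cdot 47524 \cdot \frac{1}{2930944} = 109 + \frac{11881}{183184} = \frac{19978937}{183184}$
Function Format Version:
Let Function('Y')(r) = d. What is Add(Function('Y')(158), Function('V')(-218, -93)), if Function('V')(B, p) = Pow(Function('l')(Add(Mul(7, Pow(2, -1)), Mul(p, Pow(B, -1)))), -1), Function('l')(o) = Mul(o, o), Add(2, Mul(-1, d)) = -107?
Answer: Rational(19978937, 183184) ≈ 109.06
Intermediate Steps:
d = 109 (d = Add(2, Mul(-1, -107)) = Add(2, 107) = 109)
Function('Y')(r) = 109
Function('l')(o) = Pow(o, 2)
Function('V')(B, p) = Pow(Add(Rational(7, 2), Mul(p, Pow(B, -1))), -2) (Function('V')(B, p) = Pow(Pow(Add(Mul(7, Pow(2, -1)), Mul(p, Pow(B, -1))), 2), -1) = Pow(Pow(Add(Mul(7, Rational(1, 2)), Mul(p, Pow(B, -1))), 2), -1) = Pow(Pow(Add(Rational(7, 2), Mul(p, Pow(B, -1))), 2), -1) = Pow(Add(Rational(7, 2), Mul(p, Pow(B, -1))), -2))
Add(Function('Y')(158), Function('V')(-218, -93)) = Add(109, Mul(4, Pow(-218, 2), Pow(Add(Mul(2, -93), Mul(7, -218)), -2))) = Add(109, Mul(4, 47524, Pow(Add(-186, -1526), -2))) = Add(109, Mul(4, 47524, Pow(-1712, -2))) = Add(109, Mul(4, 47524, Rational(1, 2930944))) = Add(109, Rational(11881, 183184)) = Rational(19978937, 183184)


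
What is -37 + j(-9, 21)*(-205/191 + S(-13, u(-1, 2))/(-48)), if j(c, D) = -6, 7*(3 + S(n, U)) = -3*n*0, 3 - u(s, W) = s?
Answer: -47269/1528 ≈ -30.935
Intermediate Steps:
u(s, W) = 3 - s
S(n, U) = -3 (S(n, U) = -3 + (-3*n*0)/7 = -3 + (1/7)*0 = -3 + 0 = -3)
-37 + j(-9, 21)*(-205/191 + S(-13, u(-1, 2))/(-48)) = -37 - 6*(-205/191 - 3/(-48)) = -37 - 6*(-205*1/191 - 3*(-1/48)) = -37 - 6*(-205/191 + 1/16) = -37 - 6*(-3089/3056) = -37 + 9267/1528 = -47269/1528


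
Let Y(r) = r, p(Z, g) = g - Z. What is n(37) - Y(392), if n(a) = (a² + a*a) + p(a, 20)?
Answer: 2329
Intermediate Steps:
n(a) = 20 - a + 2*a² (n(a) = (a² + a*a) + (20 - a) = (a² + a²) + (20 - a) = 2*a² + (20 - a) = 20 - a + 2*a²)
n(37) - Y(392) = (20 - 1*37 + 2*37²) - 1*392 = (20 - 37 + 2*1369) - 392 = (20 - 37 + 2738) - 392 = 2721 - 392 = 2329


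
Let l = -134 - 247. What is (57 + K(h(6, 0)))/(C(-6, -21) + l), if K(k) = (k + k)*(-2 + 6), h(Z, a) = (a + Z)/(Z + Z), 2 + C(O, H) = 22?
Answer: -61/361 ≈ -0.16898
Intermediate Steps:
C(O, H) = 20 (C(O, H) = -2 + 22 = 20)
h(Z, a) = (Z + a)/(2*Z) (h(Z, a) = (Z + a)/((2*Z)) = (Z + a)*(1/(2*Z)) = (Z + a)/(2*Z))
K(k) = 8*k (K(k) = (2*k)*4 = 8*k)
l = -381
(57 + K(h(6, 0)))/(C(-6, -21) + l) = (57 + 8*((½)*(6 + 0)/6))/(20 - 381) = (57 + 8*((½)*(⅙)*6))/(-361) = (57 + 8*(½))*(-1/361) = (57 + 4)*(-1/361) = 61*(-1/361) = -61/361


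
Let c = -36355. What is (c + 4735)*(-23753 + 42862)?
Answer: -604226580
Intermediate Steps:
(c + 4735)*(-23753 + 42862) = (-36355 + 4735)*(-23753 + 42862) = -31620*19109 = -604226580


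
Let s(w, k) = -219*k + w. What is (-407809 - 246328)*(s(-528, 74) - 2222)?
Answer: 12399820972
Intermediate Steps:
s(w, k) = w - 219*k
(-407809 - 246328)*(s(-528, 74) - 2222) = (-407809 - 246328)*((-528 - 219*74) - 2222) = -654137*((-528 - 16206) - 2222) = -654137*(-16734 - 2222) = -654137*(-18956) = 12399820972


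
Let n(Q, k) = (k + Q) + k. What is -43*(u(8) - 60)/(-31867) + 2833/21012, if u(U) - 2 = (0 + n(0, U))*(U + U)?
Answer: 24470489/60871764 ≈ 0.40200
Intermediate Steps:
n(Q, k) = Q + 2*k (n(Q, k) = (Q + k) + k = Q + 2*k)
u(U) = 2 + 4*U² (u(U) = 2 + (0 + (0 + 2*U))*(U + U) = 2 + (0 + 2*U)*(2*U) = 2 + (2*U)*(2*U) = 2 + 4*U²)
-43*(u(8) - 60)/(-31867) + 2833/21012 = -43*((2 + 4*8²) - 60)/(-31867) + 2833/21012 = -43*((2 + 4*64) - 60)*(-1/31867) + 2833*(1/21012) = -43*((2 + 256) - 60)*(-1/31867) + 2833/21012 = -43*(258 - 60)*(-1/31867) + 2833/21012 = -43*198*(-1/31867) + 2833/21012 = -8514*(-1/31867) + 2833/21012 = 774/2897 + 2833/21012 = 24470489/60871764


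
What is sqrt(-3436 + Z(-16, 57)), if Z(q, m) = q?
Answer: 2*I*sqrt(863) ≈ 58.754*I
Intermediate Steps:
sqrt(-3436 + Z(-16, 57)) = sqrt(-3436 - 16) = sqrt(-3452) = 2*I*sqrt(863)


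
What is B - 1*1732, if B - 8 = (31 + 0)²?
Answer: -763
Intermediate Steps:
B = 969 (B = 8 + (31 + 0)² = 8 + 31² = 8 + 961 = 969)
B - 1*1732 = 969 - 1*1732 = 969 - 1732 = -763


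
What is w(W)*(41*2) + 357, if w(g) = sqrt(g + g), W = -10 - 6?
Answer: 357 + 328*I*sqrt(2) ≈ 357.0 + 463.86*I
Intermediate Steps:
W = -16
w(g) = sqrt(2)*sqrt(g) (w(g) = sqrt(2*g) = sqrt(2)*sqrt(g))
w(W)*(41*2) + 357 = (sqrt(2)*sqrt(-16))*(41*2) + 357 = (sqrt(2)*(4*I))*82 + 357 = (4*I*sqrt(2))*82 + 357 = 328*I*sqrt(2) + 357 = 357 + 328*I*sqrt(2)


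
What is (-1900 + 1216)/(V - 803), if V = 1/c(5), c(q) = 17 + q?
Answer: 15048/17665 ≈ 0.85185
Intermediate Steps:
V = 1/22 (V = 1/(17 + 5) = 1/22 ≈ 0.045455)
(-1900 + 1216)/(V - 803) = (-1900 + 1216)/(1/22 - 803) = -684/(-17665/22) = -684*(-22/17665) = 15048/17665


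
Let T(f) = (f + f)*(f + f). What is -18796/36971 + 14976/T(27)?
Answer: 13857460/2994651 ≈ 4.6274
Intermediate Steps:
T(f) = 4*f² (T(f) = (2*f)*(2*f) = 4*f²)
-18796/36971 + 14976/T(27) = -18796/36971 + 14976/((4*27²)) = -18796*1/36971 + 14976/((4*729)) = -18796/36971 + 14976/2916 = -18796/36971 + 14976*(1/2916) = -18796/36971 + 416/81 = 13857460/2994651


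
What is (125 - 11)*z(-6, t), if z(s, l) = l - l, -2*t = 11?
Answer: 0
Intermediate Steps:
t = -11/2 (t = -½*11 = -11/2 ≈ -5.5000)
z(s, l) = 0
(125 - 11)*z(-6, t) = (125 - 11)*0 = 114*0 = 0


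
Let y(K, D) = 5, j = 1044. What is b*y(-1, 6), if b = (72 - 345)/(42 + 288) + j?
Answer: 114749/22 ≈ 5215.9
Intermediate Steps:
b = 114749/110 (b = (72 - 345)/(42 + 288) + 1044 = -273/330 + 1044 = -273*1/330 + 1044 = -91/110 + 1044 = 114749/110 ≈ 1043.2)
b*y(-1, 6) = (114749/110)*5 = 114749/22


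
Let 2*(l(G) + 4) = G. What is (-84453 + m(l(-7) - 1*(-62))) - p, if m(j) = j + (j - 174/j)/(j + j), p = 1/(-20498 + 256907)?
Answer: -237055102499155/2808775329 ≈ -84398.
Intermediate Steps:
l(G) = -4 + G/2
p = 1/236409 ≈ 4.2300e-6
m(j) = j + (j - 174/j)/(2*j) (m(j) = j + (j - 174/j)/((2*j)) = j + (j - 174/j)*(1/(2*j)) = j + (j - 174/j)/(2*j))
(-84453 + m(l(-7) - 1*(-62))) - p = (-84453 + (½ + ((-4 + (½)*(-7)) - 1*(-62)) - 87/((-4 + (½)*(-7)) - 1*(-62))²)) - 1*1/236409 = (-84453 + (½ + ((-4 - 7/2) + 62) - 87/((-4 - 7/2) + 62)²)) - 1/236409 = (-84453 + (½ + (-15/2 + 62) - 87/(-15/2 + 62)²)) - 1/236409 = (-84453 + (½ + 109/2 - 87/(109/2)²)) - 1/236409 = (-84453 + (½ + 109/2 - 87*4/11881)) - 1/236409 = (-84453 + (½ + 109/2 - 348/11881)) - 1/236409 = (-84453 + 653107/11881) - 1/236409 = -1002732986/11881 - 1/236409 = -237055102499155/2808775329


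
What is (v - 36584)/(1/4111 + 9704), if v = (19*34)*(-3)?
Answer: -158363942/39893145 ≈ -3.9697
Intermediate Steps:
v = -1938 (v = 646*(-3) = -1938)
(v - 36584)/(1/4111 + 9704) = (-1938 - 36584)/(1/4111 + 9704) = -38522/(1/4111 + 9704) = -38522/39893145/4111 = -38522*4111/39893145 = -158363942/39893145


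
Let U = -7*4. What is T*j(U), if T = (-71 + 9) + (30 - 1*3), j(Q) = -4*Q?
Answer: -3920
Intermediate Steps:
U = -28
T = -35 (T = -62 + (30 - 3) = -62 + 27 = -35)
T*j(U) = -(-140)*(-28) = -35*112 = -3920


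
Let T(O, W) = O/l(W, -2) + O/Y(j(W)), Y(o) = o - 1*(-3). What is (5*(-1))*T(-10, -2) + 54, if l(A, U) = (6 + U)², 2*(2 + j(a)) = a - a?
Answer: 857/8 ≈ 107.13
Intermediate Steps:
j(a) = -2 (j(a) = -2 + (a - a)/2 = -2 + (½)*0 = -2 + 0 = -2)
Y(o) = 3 + o (Y(o) = o + 3 = 3 + o)
T(O, W) = 17*O/16 (T(O, W) = O/((6 - 2)²) + O/(3 - 2) = O/(4²) + O/1 = O/16 + O*1 = O*(1/16) + O = O/16 + O = 17*O/16)
(5*(-1))*T(-10, -2) + 54 = (5*(-1))*((17/16)*(-10)) + 54 = -5*(-85/8) + 54 = 425/8 + 54 = 857/8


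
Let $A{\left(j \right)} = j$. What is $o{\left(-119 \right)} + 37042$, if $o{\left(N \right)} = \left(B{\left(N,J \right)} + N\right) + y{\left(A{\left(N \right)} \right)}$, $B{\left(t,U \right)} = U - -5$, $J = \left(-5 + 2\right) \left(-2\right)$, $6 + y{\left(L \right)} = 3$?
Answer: $36931$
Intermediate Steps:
$y{\left(L \right)} = -3$ ($y{\left(L \right)} = -6 + 3 = -3$)
$J = 6$ ($J = \left(-3\right) \left(-2\right) = 6$)
$B{\left(t,U \right)} = 5 + U$ ($B{\left(t,U \right)} = U + 5 = 5 + U$)
$o{\left(N \right)} = 8 + N$ ($o{\left(N \right)} = \left(\left(5 + 6\right) + N\right) - 3 = \left(11 + N\right) - 3 = 8 + N$)
$o{\left(-119 \right)} + 37042 = \left(8 - 119\right) + 37042 = -111 + 37042 = 36931$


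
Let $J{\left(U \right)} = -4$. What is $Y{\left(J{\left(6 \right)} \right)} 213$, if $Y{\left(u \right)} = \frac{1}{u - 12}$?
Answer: $- \frac{213}{16} \approx -13.313$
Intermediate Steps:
$Y{\left(u \right)} = \frac{1}{-12 + u}$
$Y{\left(J{\left(6 \right)} \right)} 213 = \frac{1}{-12 - 4} \cdot 213 = \frac{1}{-16} \cdot 213 = \left(- \frac{1}{16}\right) 213 = - \frac{213}{16}$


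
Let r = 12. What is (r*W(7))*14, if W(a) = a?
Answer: 1176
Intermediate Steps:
(r*W(7))*14 = (12*7)*14 = 84*14 = 1176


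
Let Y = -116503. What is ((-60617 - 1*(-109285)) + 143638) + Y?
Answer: 75803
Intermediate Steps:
((-60617 - 1*(-109285)) + 143638) + Y = ((-60617 - 1*(-109285)) + 143638) - 116503 = ((-60617 + 109285) + 143638) - 116503 = (48668 + 143638) - 116503 = 192306 - 116503 = 75803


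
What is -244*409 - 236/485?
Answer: -48401296/485 ≈ -99797.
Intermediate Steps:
-244*409 - 236/485 = -99796 - 236*1/485 = -99796 - 236/485 = -48401296/485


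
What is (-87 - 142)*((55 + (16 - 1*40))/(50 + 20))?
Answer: -7099/70 ≈ -101.41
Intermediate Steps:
(-87 - 142)*((55 + (16 - 1*40))/(50 + 20)) = -229*(55 + (16 - 40))/70 = -229*(55 - 24)/70 = -7099/70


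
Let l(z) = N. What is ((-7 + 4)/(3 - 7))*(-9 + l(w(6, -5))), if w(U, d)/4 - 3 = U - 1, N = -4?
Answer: -39/4 ≈ -9.7500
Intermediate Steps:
w(U, d) = 8 + 4*U (w(U, d) = 12 + 4*(U - 1) = 12 + 4*(-1 + U) = 12 + (-4 + 4*U) = 8 + 4*U)
l(z) = -4
((-7 + 4)/(3 - 7))*(-9 + l(w(6, -5))) = ((-7 + 4)/(3 - 7))*(-9 - 4) = -3/(-4)*(-13) = -3*(-1/4)*(-13) = (3/4)*(-13) = -39/4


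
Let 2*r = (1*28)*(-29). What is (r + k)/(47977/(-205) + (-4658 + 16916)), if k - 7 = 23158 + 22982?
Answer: 9376905/2464913 ≈ 3.8042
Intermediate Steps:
k = 46147 (k = 7 + (23158 + 22982) = 7 + 46140 = 46147)
r = -406 (r = ((1*28)*(-29))/2 = (28*(-29))/2 = (½)*(-812) = -406)
(r + k)/(47977/(-205) + (-4658 + 16916)) = (-406 + 46147)/(47977/(-205) + (-4658 + 16916)) = 45741/(47977*(-1/205) + 12258) = 45741/(-47977/205 + 12258) = 45741/(2464913/205) = 45741*(205/2464913) = 9376905/2464913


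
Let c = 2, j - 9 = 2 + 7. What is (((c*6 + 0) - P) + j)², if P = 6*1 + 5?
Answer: 361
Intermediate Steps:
P = 11 (P = 6 + 5 = 11)
j = 18 (j = 9 + (2 + 7) = 9 + 9 = 18)
(((c*6 + 0) - P) + j)² = (((2*6 + 0) - 1*11) + 18)² = (((12 + 0) - 11) + 18)² = ((12 - 11) + 18)² = (1 + 18)² = 19² = 361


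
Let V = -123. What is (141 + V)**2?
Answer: 324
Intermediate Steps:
(141 + V)**2 = (141 - 123)**2 = 18**2 = 324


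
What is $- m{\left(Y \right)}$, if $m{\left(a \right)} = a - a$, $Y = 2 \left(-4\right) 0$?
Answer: $0$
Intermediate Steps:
$Y = 0$ ($Y = \left(-8\right) 0 = 0$)
$m{\left(a \right)} = 0$
$- m{\left(Y \right)} = \left(-1\right) 0 = 0$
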